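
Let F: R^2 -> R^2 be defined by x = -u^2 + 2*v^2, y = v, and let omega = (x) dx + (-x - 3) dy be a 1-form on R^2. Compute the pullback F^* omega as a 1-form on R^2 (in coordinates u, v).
F^* omega = (2*u*(u^2 - 2*v^2)) du + (-4*u^2*v + u^2 + 8*v^3 - 2*v^2 - 3) dv

Using F^*(f dg) = (f ∘ F) d(g ∘ F), substitute each coordinate x_i by F_i(u, v) in f_i, and replace dx_i by d F_i = (∂F_i/∂u) du + (∂F_i/∂v) dv.
  For the x component: f_1(F) = -u^2 + 2*v^2; d F_1 = (-2*u) du + (4*v) dv
  For the y component: f_2(F) = u^2 - 2*v^2 - 3; d F_2 = (0) du + (1) dv
Combining and collecting du, dv coefficients:
  coeff of du: 2*u*(u^2 - 2*v^2)
  coeff of dv: -4*u^2*v + u^2 + 8*v^3 - 2*v^2 - 3
F^* omega = (2*u*(u^2 - 2*v^2)) du + (-4*u^2*v + u^2 + 8*v^3 - 2*v^2 - 3) dv.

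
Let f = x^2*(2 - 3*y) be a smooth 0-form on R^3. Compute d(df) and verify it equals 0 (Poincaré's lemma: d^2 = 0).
d(df) = 0

Step 1: df = sum_i (∂f/∂x_i) dx_i = (2*x*(2 - 3*y)) dx + (-3*x^2) dy + (0) dz.
Step 2: Apply d again. Using the 1-form formula, the coefficient of dx ∧ dy in d(df) is ∂^2 f/∂x ∂y - ∂^2 f/∂y ∂x = (-6*x) - (-6*x) = 0 (equality of mixed partials for smooth f).
Similarly for dx ∧ dz and dy ∧ dz — all coefficients vanish. So d(df) = 0.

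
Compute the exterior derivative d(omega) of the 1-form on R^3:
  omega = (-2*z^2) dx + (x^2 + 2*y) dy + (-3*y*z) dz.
d(omega) = (2*x) dx ∧ dy + (4*z) dx ∧ dz + (-3*z) dy ∧ dz

For a 1-form omega = sum_i f_i dx_i, the exterior derivative is
  d(omega) = sum_{i < j} (∂f_j/∂x_i - ∂f_i/∂x_j) dx_i ∧ dx_j.
  coefficient of dx ∧ dy: ∂f_2/∂x - ∂f_1/∂y = ∂(x^2 + 2*y)/∂x - ∂(-2*z^2)/∂y = 2*x
  coefficient of dx ∧ dz: ∂f_3/∂x - ∂f_1/∂z = ∂(-3*y*z)/∂x - ∂(-2*z^2)/∂z = 4*z
  coefficient of dy ∧ dz: ∂f_3/∂y - ∂f_2/∂z = ∂(-3*y*z)/∂y - ∂(x^2 + 2*y)/∂z = -3*z
Assembling: d(omega) = (2*x) dx ∧ dy + (4*z) dx ∧ dz + (-3*z) dy ∧ dz.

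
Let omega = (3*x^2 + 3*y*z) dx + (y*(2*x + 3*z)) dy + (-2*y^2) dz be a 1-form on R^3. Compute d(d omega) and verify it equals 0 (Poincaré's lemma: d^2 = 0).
d(d omega) = 0

Step 1: d omega = sum_{i<j} (∂f_j/∂x_i - ∂f_i/∂x_j) dx_i ∧ dx_j:
  coeff of dx ∧ dy: 2*y - 3*z
  coeff of dx ∧ dz: -3*y
  coeff of dy ∧ dz: -7*y
Step 2: Apply d again to each 2-form coefficient. The only possible 3-form in R^3 is dx ∧ dy ∧ dz, with coefficient
  ∂(coeff of dy∧dz)/∂x - ∂(coeff of dx∧dz)/∂y + ∂(coeff of dx∧dy)/∂z
  = ∂/∂x (-7*y) - ∂/∂y (-3*y) + ∂/∂z (2*y - 3*z).
Each of these terms simplifies to sums of mixed partials that cancel in pairs. The result is 0 (by equality of mixed partials for smooth functions — Schwarz / Clairaut).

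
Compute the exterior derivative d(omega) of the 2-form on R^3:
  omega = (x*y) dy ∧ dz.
d(omega) = (y) dx ∧ dy ∧ dz

For a 2-form omega = sum_{i<j} g_{ij} dx_i ∧ dx_j, the exterior derivative is
  d(omega) = sum_{i<j} d(g_{ij}) ∧ dx_i ∧ dx_j = sum_{i<j, k} (∂g_{ij}/∂x_k) dx_k ∧ dx_i ∧ dx_j.
Expand each term, using dx_k ∧ dx_i ∧ dx_j = sgn(permutation) dx_{(a)} ∧ dx_{(b)} ∧ dx_{(c)} with (a < b < c) sorted:
  d(x*y) includes (∂/∂x)(x*y) dx = (y) dx, which multiplied by dy ∧ dz gives (y) dx ∧ dy ∧ dz
Collecting like 3-forms: d(omega) = (y) dx ∧ dy ∧ dz.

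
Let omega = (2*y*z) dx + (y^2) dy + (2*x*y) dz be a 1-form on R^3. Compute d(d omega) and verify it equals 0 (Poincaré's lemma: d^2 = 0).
d(d omega) = 0

Step 1: d omega = sum_{i<j} (∂f_j/∂x_i - ∂f_i/∂x_j) dx_i ∧ dx_j:
  coeff of dx ∧ dy: -2*z
  coeff of dx ∧ dz: 0
  coeff of dy ∧ dz: 2*x
Step 2: Apply d again to each 2-form coefficient. The only possible 3-form in R^3 is dx ∧ dy ∧ dz, with coefficient
  ∂(coeff of dy∧dz)/∂x - ∂(coeff of dx∧dz)/∂y + ∂(coeff of dx∧dy)/∂z
  = ∂/∂x (2*x) - ∂/∂y (0) + ∂/∂z (-2*z).
Each of these terms simplifies to sums of mixed partials that cancel in pairs. The result is 0 (by equality of mixed partials for smooth functions — Schwarz / Clairaut).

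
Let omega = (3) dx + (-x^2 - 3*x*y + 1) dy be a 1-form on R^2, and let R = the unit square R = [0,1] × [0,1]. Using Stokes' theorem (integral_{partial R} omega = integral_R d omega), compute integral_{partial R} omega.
integral_(partial R) omega = -5/2

Stokes: integral_partial_R omega = integral_R d omega with d omega = (∂Q/∂x - ∂P/∂y) dx ∧ dy.
  ∂Q/∂x = -2*x - 3*y
  ∂P/∂y = 0
  integrand = ∂Q/∂x - ∂P/∂y = -2*x - 3*y.
Integrating over R: integral_0^1 integral_0^1 (-2*x - 3*y) dx dy = -5/2.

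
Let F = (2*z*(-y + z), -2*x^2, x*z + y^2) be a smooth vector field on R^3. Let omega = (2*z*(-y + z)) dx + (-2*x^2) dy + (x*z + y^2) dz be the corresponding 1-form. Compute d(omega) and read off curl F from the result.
d(omega) = (2*y) dy ∧ dz + (-2*y + 3*z) dz ∧ dx + (-4*x + 2*z) dx ∧ dy; curl F = (2*y, -2*y + 3*z, -4*x + 2*z)

d omega = sum_{i<j} (∂f_j/∂x_i - ∂f_i/∂x_j) dx_i ∧ dx_j. Under the identification (dy ∧ dz, dz ∧ dx, dx ∧ dy) ↔ (e_x, e_y, e_z), the coefficients are exactly the components of curl F. Compute:
  ∂R/∂y - ∂Q/∂z = (2*y) - (0) = 2*y
  ∂P/∂z - ∂R/∂x = (-2*y + 4*z) - (z) = -2*y + 3*z
  ∂Q/∂x - ∂P/∂y = (-4*x) - (-2*z) = -4*x + 2*z.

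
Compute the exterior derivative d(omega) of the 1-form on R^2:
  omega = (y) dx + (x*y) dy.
d(omega) = (y - 1) dx ∧ dy

For a 1-form omega = sum_i f_i dx_i, the exterior derivative is
  d(omega) = sum_{i < j} (∂f_j/∂x_i - ∂f_i/∂x_j) dx_i ∧ dx_j.
  coefficient of dx ∧ dy: ∂f_2/∂x - ∂f_1/∂y = ∂(x*y)/∂x - ∂(y)/∂y = y - 1
Assembling: d(omega) = (y - 1) dx ∧ dy.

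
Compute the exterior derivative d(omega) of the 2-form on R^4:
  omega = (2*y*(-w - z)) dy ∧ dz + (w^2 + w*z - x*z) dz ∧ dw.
d(omega) = (-2*y) dy ∧ dz ∧ dw + (-z) dx ∧ dz ∧ dw

For a 2-form omega = sum_{i<j} g_{ij} dx_i ∧ dx_j, the exterior derivative is
  d(omega) = sum_{i<j} d(g_{ij}) ∧ dx_i ∧ dx_j = sum_{i<j, k} (∂g_{ij}/∂x_k) dx_k ∧ dx_i ∧ dx_j.
Expand each term, using dx_k ∧ dx_i ∧ dx_j = sgn(permutation) dx_{(a)} ∧ dx_{(b)} ∧ dx_{(c)} with (a < b < c) sorted:
  d(2*y*(-w - z)) includes (∂/∂w)(2*y*(-w - z)) dw = (-2*y) dw, which multiplied by dy ∧ dz gives (-2*y) dy ∧ dz ∧ dw
  d(w^2 + w*z - x*z) includes (∂/∂x)(w^2 + w*z - x*z) dx = (-z) dx, which multiplied by dz ∧ dw gives (-z) dx ∧ dz ∧ dw
Collecting like 3-forms: d(omega) = (-2*y) dy ∧ dz ∧ dw + (-z) dx ∧ dz ∧ dw.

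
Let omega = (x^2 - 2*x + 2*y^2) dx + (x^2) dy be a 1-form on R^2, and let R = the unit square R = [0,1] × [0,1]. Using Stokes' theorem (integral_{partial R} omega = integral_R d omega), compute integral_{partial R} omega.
integral_(partial R) omega = -1

Stokes: integral_partial_R omega = integral_R d omega with d omega = (∂Q/∂x - ∂P/∂y) dx ∧ dy.
  ∂Q/∂x = 2*x
  ∂P/∂y = 4*y
  integrand = ∂Q/∂x - ∂P/∂y = 2*x - 4*y.
Integrating over R: integral_0^1 integral_0^1 (2*x - 4*y) dx dy = -1.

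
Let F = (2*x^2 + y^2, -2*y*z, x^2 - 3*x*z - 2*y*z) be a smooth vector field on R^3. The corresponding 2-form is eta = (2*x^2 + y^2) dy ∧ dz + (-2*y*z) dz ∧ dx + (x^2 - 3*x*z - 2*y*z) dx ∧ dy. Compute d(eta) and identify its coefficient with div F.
d(eta) = (x - 2*y - 2*z) dx ∧ dy ∧ dz; div F = x - 2*y - 2*z

For a 2-form in R^3 of the form above, applying d gives a 3-form with coefficient ∂P/∂x + ∂Q/∂y + ∂R/∂z:
  ∂P/∂x = 4*x
  ∂Q/∂y = -2*z
  ∂R/∂z = -3*x - 2*y
Sum = x - 2*y - 2*z, which is exactly div F.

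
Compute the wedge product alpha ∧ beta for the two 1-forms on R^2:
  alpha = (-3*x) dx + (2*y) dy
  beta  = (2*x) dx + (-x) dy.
alpha ∧ beta = (x*(3*x - 4*y)) dx ∧ dy

Distribute the wedge, using dx_i ∧ dx_j = -dx_j ∧ dx_i and dx_i ∧ dx_i = 0. For each pair (i, j) with i < j, the coefficient of dx_i ∧ dx_j in alpha ∧ beta is (alpha_i * beta_j - alpha_j * beta_i). Collecting: alpha ∧ beta = (x*(3*x - 4*y)) dx ∧ dy.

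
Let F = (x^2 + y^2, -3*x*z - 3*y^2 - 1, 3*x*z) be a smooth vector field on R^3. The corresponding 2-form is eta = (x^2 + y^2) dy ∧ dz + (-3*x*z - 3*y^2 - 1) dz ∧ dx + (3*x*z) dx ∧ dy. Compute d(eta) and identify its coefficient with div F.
d(eta) = (5*x - 6*y) dx ∧ dy ∧ dz; div F = 5*x - 6*y

For a 2-form in R^3 of the form above, applying d gives a 3-form with coefficient ∂P/∂x + ∂Q/∂y + ∂R/∂z:
  ∂P/∂x = 2*x
  ∂Q/∂y = -6*y
  ∂R/∂z = 3*x
Sum = 5*x - 6*y, which is exactly div F.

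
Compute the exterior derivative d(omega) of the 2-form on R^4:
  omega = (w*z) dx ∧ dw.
d(omega) = (-w) dx ∧ dz ∧ dw

For a 2-form omega = sum_{i<j} g_{ij} dx_i ∧ dx_j, the exterior derivative is
  d(omega) = sum_{i<j} d(g_{ij}) ∧ dx_i ∧ dx_j = sum_{i<j, k} (∂g_{ij}/∂x_k) dx_k ∧ dx_i ∧ dx_j.
Expand each term, using dx_k ∧ dx_i ∧ dx_j = sgn(permutation) dx_{(a)} ∧ dx_{(b)} ∧ dx_{(c)} with (a < b < c) sorted:
  d(w*z) includes (∂/∂z)(w*z) dz = (w) dz, which multiplied by dx ∧ dw gives (-w) dx ∧ dz ∧ dw
Collecting like 3-forms: d(omega) = (-w) dx ∧ dz ∧ dw.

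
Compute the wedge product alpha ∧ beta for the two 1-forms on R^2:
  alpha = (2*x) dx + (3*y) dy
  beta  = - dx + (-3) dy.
alpha ∧ beta = (-6*x + 3*y) dx ∧ dy

Distribute the wedge, using dx_i ∧ dx_j = -dx_j ∧ dx_i and dx_i ∧ dx_i = 0. For each pair (i, j) with i < j, the coefficient of dx_i ∧ dx_j in alpha ∧ beta is (alpha_i * beta_j - alpha_j * beta_i). Collecting: alpha ∧ beta = (-6*x + 3*y) dx ∧ dy.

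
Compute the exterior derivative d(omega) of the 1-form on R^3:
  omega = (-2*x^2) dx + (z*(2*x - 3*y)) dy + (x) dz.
d(omega) = (2*z) dx ∧ dy + (1) dx ∧ dz + (-2*x + 3*y) dy ∧ dz

For a 1-form omega = sum_i f_i dx_i, the exterior derivative is
  d(omega) = sum_{i < j} (∂f_j/∂x_i - ∂f_i/∂x_j) dx_i ∧ dx_j.
  coefficient of dx ∧ dy: ∂f_2/∂x - ∂f_1/∂y = ∂(z*(2*x - 3*y))/∂x - ∂(-2*x^2)/∂y = 2*z
  coefficient of dx ∧ dz: ∂f_3/∂x - ∂f_1/∂z = ∂(x)/∂x - ∂(-2*x^2)/∂z = 1
  coefficient of dy ∧ dz: ∂f_3/∂y - ∂f_2/∂z = ∂(x)/∂y - ∂(z*(2*x - 3*y))/∂z = -2*x + 3*y
Assembling: d(omega) = (2*z) dx ∧ dy + (1) dx ∧ dz + (-2*x + 3*y) dy ∧ dz.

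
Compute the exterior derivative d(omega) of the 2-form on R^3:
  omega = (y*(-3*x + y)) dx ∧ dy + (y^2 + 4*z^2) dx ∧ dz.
d(omega) = (-2*y) dx ∧ dy ∧ dz

For a 2-form omega = sum_{i<j} g_{ij} dx_i ∧ dx_j, the exterior derivative is
  d(omega) = sum_{i<j} d(g_{ij}) ∧ dx_i ∧ dx_j = sum_{i<j, k} (∂g_{ij}/∂x_k) dx_k ∧ dx_i ∧ dx_j.
Expand each term, using dx_k ∧ dx_i ∧ dx_j = sgn(permutation) dx_{(a)} ∧ dx_{(b)} ∧ dx_{(c)} with (a < b < c) sorted:
  d(y^2 + 4*z^2) includes (∂/∂y)(y^2 + 4*z^2) dy = (2*y) dy, which multiplied by dx ∧ dz gives (-2*y) dx ∧ dy ∧ dz
Collecting like 3-forms: d(omega) = (-2*y) dx ∧ dy ∧ dz.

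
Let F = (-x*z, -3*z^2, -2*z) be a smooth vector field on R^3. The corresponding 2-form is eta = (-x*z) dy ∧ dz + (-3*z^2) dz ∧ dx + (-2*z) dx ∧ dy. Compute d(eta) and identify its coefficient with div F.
d(eta) = (-z - 2) dx ∧ dy ∧ dz; div F = -z - 2

For a 2-form in R^3 of the form above, applying d gives a 3-form with coefficient ∂P/∂x + ∂Q/∂y + ∂R/∂z:
  ∂P/∂x = -z
  ∂Q/∂y = 0
  ∂R/∂z = -2
Sum = -z - 2, which is exactly div F.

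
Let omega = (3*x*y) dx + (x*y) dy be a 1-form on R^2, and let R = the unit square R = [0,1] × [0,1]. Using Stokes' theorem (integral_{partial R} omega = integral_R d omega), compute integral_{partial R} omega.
integral_(partial R) omega = -1

Stokes: integral_partial_R omega = integral_R d omega with d omega = (∂Q/∂x - ∂P/∂y) dx ∧ dy.
  ∂Q/∂x = y
  ∂P/∂y = 3*x
  integrand = ∂Q/∂x - ∂P/∂y = -3*x + y.
Integrating over R: integral_0^1 integral_0^1 (-3*x + y) dx dy = -1.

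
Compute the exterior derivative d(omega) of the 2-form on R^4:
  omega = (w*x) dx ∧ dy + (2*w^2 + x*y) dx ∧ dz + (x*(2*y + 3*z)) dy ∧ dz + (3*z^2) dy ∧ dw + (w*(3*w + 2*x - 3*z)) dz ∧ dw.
d(omega) = (x) dx ∧ dy ∧ dw + (-x + 2*y + 3*z) dx ∧ dy ∧ dz + (6*w) dx ∧ dz ∧ dw + (-6*z) dy ∧ dz ∧ dw

For a 2-form omega = sum_{i<j} g_{ij} dx_i ∧ dx_j, the exterior derivative is
  d(omega) = sum_{i<j} d(g_{ij}) ∧ dx_i ∧ dx_j = sum_{i<j, k} (∂g_{ij}/∂x_k) dx_k ∧ dx_i ∧ dx_j.
Expand each term, using dx_k ∧ dx_i ∧ dx_j = sgn(permutation) dx_{(a)} ∧ dx_{(b)} ∧ dx_{(c)} with (a < b < c) sorted:
  d(w*x) includes (∂/∂w)(w*x) dw = (x) dw, which multiplied by dx ∧ dy gives (x) dx ∧ dy ∧ dw
  d(2*w^2 + x*y) includes (∂/∂y)(2*w^2 + x*y) dy = (x) dy, which multiplied by dx ∧ dz gives (-x) dx ∧ dy ∧ dz
  d(2*w^2 + x*y) includes (∂/∂w)(2*w^2 + x*y) dw = (4*w) dw, which multiplied by dx ∧ dz gives (4*w) dx ∧ dz ∧ dw
  d(x*(2*y + 3*z)) includes (∂/∂x)(x*(2*y + 3*z)) dx = (2*y + 3*z) dx, which multiplied by dy ∧ dz gives (2*y + 3*z) dx ∧ dy ∧ dz
  d(3*z^2) includes (∂/∂z)(3*z^2) dz = (6*z) dz, which multiplied by dy ∧ dw gives (-6*z) dy ∧ dz ∧ dw
  d(w*(3*w + 2*x - 3*z)) includes (∂/∂x)(w*(3*w + 2*x - 3*z)) dx = (2*w) dx, which multiplied by dz ∧ dw gives (2*w) dx ∧ dz ∧ dw
Collecting like 3-forms: d(omega) = (x) dx ∧ dy ∧ dw + (-x + 2*y + 3*z) dx ∧ dy ∧ dz + (6*w) dx ∧ dz ∧ dw + (-6*z) dy ∧ dz ∧ dw.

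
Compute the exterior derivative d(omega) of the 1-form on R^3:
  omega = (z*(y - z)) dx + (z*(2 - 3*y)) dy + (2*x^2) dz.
d(omega) = (-z) dx ∧ dy + (4*x - y + 2*z) dx ∧ dz + (3*y - 2) dy ∧ dz

For a 1-form omega = sum_i f_i dx_i, the exterior derivative is
  d(omega) = sum_{i < j} (∂f_j/∂x_i - ∂f_i/∂x_j) dx_i ∧ dx_j.
  coefficient of dx ∧ dy: ∂f_2/∂x - ∂f_1/∂y = ∂(z*(2 - 3*y))/∂x - ∂(z*(y - z))/∂y = -z
  coefficient of dx ∧ dz: ∂f_3/∂x - ∂f_1/∂z = ∂(2*x^2)/∂x - ∂(z*(y - z))/∂z = 4*x - y + 2*z
  coefficient of dy ∧ dz: ∂f_3/∂y - ∂f_2/∂z = ∂(2*x^2)/∂y - ∂(z*(2 - 3*y))/∂z = 3*y - 2
Assembling: d(omega) = (-z) dx ∧ dy + (4*x - y + 2*z) dx ∧ dz + (3*y - 2) dy ∧ dz.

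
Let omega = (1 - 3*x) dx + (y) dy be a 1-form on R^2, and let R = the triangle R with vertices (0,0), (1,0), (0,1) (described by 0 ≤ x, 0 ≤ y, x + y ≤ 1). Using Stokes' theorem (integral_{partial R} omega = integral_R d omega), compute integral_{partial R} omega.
integral_(partial R) omega = 0

Stokes: integral_partial_R omega = integral_R d omega with d omega = (∂Q/∂x - ∂P/∂y) dx ∧ dy.
  ∂Q/∂x = 0
  ∂P/∂y = 0
  integrand = ∂Q/∂x - ∂P/∂y = 0.
Integrating over R: integral_0^1 integral_0^{1-x} (0) dy dx = 0.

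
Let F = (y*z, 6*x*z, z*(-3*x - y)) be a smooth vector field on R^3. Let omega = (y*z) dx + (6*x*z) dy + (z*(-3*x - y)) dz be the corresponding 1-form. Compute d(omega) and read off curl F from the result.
d(omega) = (-6*x - z) dy ∧ dz + (y + 3*z) dz ∧ dx + (5*z) dx ∧ dy; curl F = (-6*x - z, y + 3*z, 5*z)

d omega = sum_{i<j} (∂f_j/∂x_i - ∂f_i/∂x_j) dx_i ∧ dx_j. Under the identification (dy ∧ dz, dz ∧ dx, dx ∧ dy) ↔ (e_x, e_y, e_z), the coefficients are exactly the components of curl F. Compute:
  ∂R/∂y - ∂Q/∂z = (-z) - (6*x) = -6*x - z
  ∂P/∂z - ∂R/∂x = (y) - (-3*z) = y + 3*z
  ∂Q/∂x - ∂P/∂y = (6*z) - (z) = 5*z.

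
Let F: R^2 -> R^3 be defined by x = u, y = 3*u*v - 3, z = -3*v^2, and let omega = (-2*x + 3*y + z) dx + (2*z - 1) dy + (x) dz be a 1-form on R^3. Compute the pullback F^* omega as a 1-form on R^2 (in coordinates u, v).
F^* omega = (9*u*v - 2*u - 18*v^3 - 3*v^2 - 3*v - 9) du + (3*u*(-6*v^2 - 2*v - 1)) dv

Using F^*(f dg) = (f ∘ F) d(g ∘ F), substitute each coordinate x_i by F_i(u, v) in f_i, and replace dx_i by d F_i = (∂F_i/∂u) du + (∂F_i/∂v) dv.
  For the x component: f_1(F) = 9*u*v - 2*u - 3*v^2 - 9; d F_1 = (1) du + (0) dv
  For the y component: f_2(F) = -6*v^2 - 1; d F_2 = (3*v) du + (3*u) dv
  For the z component: f_3(F) = u; d F_3 = (0) du + (-6*v) dv
Combining and collecting du, dv coefficients:
  coeff of du: 9*u*v - 2*u - 18*v^3 - 3*v^2 - 3*v - 9
  coeff of dv: 3*u*(-6*v^2 - 2*v - 1)
F^* omega = (9*u*v - 2*u - 18*v^3 - 3*v^2 - 3*v - 9) du + (3*u*(-6*v^2 - 2*v - 1)) dv.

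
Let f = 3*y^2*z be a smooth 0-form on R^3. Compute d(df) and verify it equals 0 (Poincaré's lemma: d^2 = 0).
d(df) = 0

Step 1: df = sum_i (∂f/∂x_i) dx_i = (0) dx + (6*y*z) dy + (3*y^2) dz.
Step 2: Apply d again. Using the 1-form formula, the coefficient of dx ∧ dy in d(df) is ∂^2 f/∂x ∂y - ∂^2 f/∂y ∂x = (0) - (0) = 0 (equality of mixed partials for smooth f).
Similarly for dx ∧ dz and dy ∧ dz — all coefficients vanish. So d(df) = 0.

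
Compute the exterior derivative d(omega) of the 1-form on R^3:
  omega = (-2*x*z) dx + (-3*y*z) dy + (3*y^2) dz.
d(omega) = (2*x) dx ∧ dz + (9*y) dy ∧ dz

For a 1-form omega = sum_i f_i dx_i, the exterior derivative is
  d(omega) = sum_{i < j} (∂f_j/∂x_i - ∂f_i/∂x_j) dx_i ∧ dx_j.
  coefficient of dx ∧ dz: ∂f_3/∂x - ∂f_1/∂z = ∂(3*y^2)/∂x - ∂(-2*x*z)/∂z = 2*x
  coefficient of dy ∧ dz: ∂f_3/∂y - ∂f_2/∂z = ∂(3*y^2)/∂y - ∂(-3*y*z)/∂z = 9*y
Assembling: d(omega) = (2*x) dx ∧ dz + (9*y) dy ∧ dz.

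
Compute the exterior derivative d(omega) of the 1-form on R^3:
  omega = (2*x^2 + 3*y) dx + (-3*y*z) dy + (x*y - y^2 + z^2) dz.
d(omega) = (-3) dx ∧ dy + (y) dx ∧ dz + (x + y) dy ∧ dz

For a 1-form omega = sum_i f_i dx_i, the exterior derivative is
  d(omega) = sum_{i < j} (∂f_j/∂x_i - ∂f_i/∂x_j) dx_i ∧ dx_j.
  coefficient of dx ∧ dy: ∂f_2/∂x - ∂f_1/∂y = ∂(-3*y*z)/∂x - ∂(2*x^2 + 3*y)/∂y = -3
  coefficient of dx ∧ dz: ∂f_3/∂x - ∂f_1/∂z = ∂(x*y - y^2 + z^2)/∂x - ∂(2*x^2 + 3*y)/∂z = y
  coefficient of dy ∧ dz: ∂f_3/∂y - ∂f_2/∂z = ∂(x*y - y^2 + z^2)/∂y - ∂(-3*y*z)/∂z = x + y
Assembling: d(omega) = (-3) dx ∧ dy + (y) dx ∧ dz + (x + y) dy ∧ dz.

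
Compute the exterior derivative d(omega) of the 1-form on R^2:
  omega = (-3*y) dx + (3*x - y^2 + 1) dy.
d(omega) = (6) dx ∧ dy

For a 1-form omega = sum_i f_i dx_i, the exterior derivative is
  d(omega) = sum_{i < j} (∂f_j/∂x_i - ∂f_i/∂x_j) dx_i ∧ dx_j.
  coefficient of dx ∧ dy: ∂f_2/∂x - ∂f_1/∂y = ∂(3*x - y^2 + 1)/∂x - ∂(-3*y)/∂y = 6
Assembling: d(omega) = (6) dx ∧ dy.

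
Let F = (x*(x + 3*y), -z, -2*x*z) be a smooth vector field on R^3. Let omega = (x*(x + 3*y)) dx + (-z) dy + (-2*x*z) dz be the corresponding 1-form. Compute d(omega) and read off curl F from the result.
d(omega) = (1) dy ∧ dz + (2*z) dz ∧ dx + (-3*x) dx ∧ dy; curl F = (1, 2*z, -3*x)

d omega = sum_{i<j} (∂f_j/∂x_i - ∂f_i/∂x_j) dx_i ∧ dx_j. Under the identification (dy ∧ dz, dz ∧ dx, dx ∧ dy) ↔ (e_x, e_y, e_z), the coefficients are exactly the components of curl F. Compute:
  ∂R/∂y - ∂Q/∂z = (0) - (-1) = 1
  ∂P/∂z - ∂R/∂x = (0) - (-2*z) = 2*z
  ∂Q/∂x - ∂P/∂y = (0) - (3*x) = -3*x.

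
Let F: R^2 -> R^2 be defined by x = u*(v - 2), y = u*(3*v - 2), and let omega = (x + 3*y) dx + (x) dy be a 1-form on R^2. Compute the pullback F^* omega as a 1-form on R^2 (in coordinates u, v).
F^* omega = (u*(13*v^2 - 36*v + 20)) du + (u^2*(13*v - 14)) dv

Using F^*(f dg) = (f ∘ F) d(g ∘ F), substitute each coordinate x_i by F_i(u, v) in f_i, and replace dx_i by d F_i = (∂F_i/∂u) du + (∂F_i/∂v) dv.
  For the x component: f_1(F) = 2*u*(5*v - 4); d F_1 = (v - 2) du + (u) dv
  For the y component: f_2(F) = u*(v - 2); d F_2 = (3*v - 2) du + (3*u) dv
Combining and collecting du, dv coefficients:
  coeff of du: u*(13*v^2 - 36*v + 20)
  coeff of dv: u^2*(13*v - 14)
F^* omega = (u*(13*v^2 - 36*v + 20)) du + (u^2*(13*v - 14)) dv.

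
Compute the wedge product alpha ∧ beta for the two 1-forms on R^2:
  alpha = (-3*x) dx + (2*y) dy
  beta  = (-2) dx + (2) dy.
alpha ∧ beta = (-6*x + 4*y) dx ∧ dy

Distribute the wedge, using dx_i ∧ dx_j = -dx_j ∧ dx_i and dx_i ∧ dx_i = 0. For each pair (i, j) with i < j, the coefficient of dx_i ∧ dx_j in alpha ∧ beta is (alpha_i * beta_j - alpha_j * beta_i). Collecting: alpha ∧ beta = (-6*x + 4*y) dx ∧ dy.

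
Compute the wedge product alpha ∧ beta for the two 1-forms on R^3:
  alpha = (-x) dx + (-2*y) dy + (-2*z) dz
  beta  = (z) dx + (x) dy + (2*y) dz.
alpha ∧ beta = (-x^2 + 2*y*z) dx ∧ dy + (-2*x*y + 2*z^2) dx ∧ dz + (2*x*z - 4*y^2) dy ∧ dz

Distribute the wedge, using dx_i ∧ dx_j = -dx_j ∧ dx_i and dx_i ∧ dx_i = 0. For each pair (i, j) with i < j, the coefficient of dx_i ∧ dx_j in alpha ∧ beta is (alpha_i * beta_j - alpha_j * beta_i). Collecting: alpha ∧ beta = (-x^2 + 2*y*z) dx ∧ dy + (-2*x*y + 2*z^2) dx ∧ dz + (2*x*z - 4*y^2) dy ∧ dz.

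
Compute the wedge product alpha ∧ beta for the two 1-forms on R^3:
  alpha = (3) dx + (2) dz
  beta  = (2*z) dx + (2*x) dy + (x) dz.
alpha ∧ beta = (6*x) dx ∧ dy + (3*x - 4*z) dx ∧ dz + (-4*x) dy ∧ dz

Distribute the wedge, using dx_i ∧ dx_j = -dx_j ∧ dx_i and dx_i ∧ dx_i = 0. For each pair (i, j) with i < j, the coefficient of dx_i ∧ dx_j in alpha ∧ beta is (alpha_i * beta_j - alpha_j * beta_i). Collecting: alpha ∧ beta = (6*x) dx ∧ dy + (3*x - 4*z) dx ∧ dz + (-4*x) dy ∧ dz.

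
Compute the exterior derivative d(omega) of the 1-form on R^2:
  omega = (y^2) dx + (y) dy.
d(omega) = (-2*y) dx ∧ dy

For a 1-form omega = sum_i f_i dx_i, the exterior derivative is
  d(omega) = sum_{i < j} (∂f_j/∂x_i - ∂f_i/∂x_j) dx_i ∧ dx_j.
  coefficient of dx ∧ dy: ∂f_2/∂x - ∂f_1/∂y = ∂(y)/∂x - ∂(y^2)/∂y = -2*y
Assembling: d(omega) = (-2*y) dx ∧ dy.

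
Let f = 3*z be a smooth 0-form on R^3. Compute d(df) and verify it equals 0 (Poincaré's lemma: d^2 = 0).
d(df) = 0

Step 1: df = sum_i (∂f/∂x_i) dx_i = (0) dx + (0) dy + (3) dz.
Step 2: Apply d again. Using the 1-form formula, the coefficient of dx ∧ dy in d(df) is ∂^2 f/∂x ∂y - ∂^2 f/∂y ∂x = (0) - (0) = 0 (equality of mixed partials for smooth f).
Similarly for dx ∧ dz and dy ∧ dz — all coefficients vanish. So d(df) = 0.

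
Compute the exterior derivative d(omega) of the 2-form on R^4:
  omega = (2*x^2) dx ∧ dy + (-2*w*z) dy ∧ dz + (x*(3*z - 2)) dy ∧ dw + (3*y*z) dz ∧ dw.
d(omega) = (-3*x + z) dy ∧ dz ∧ dw + (3*z - 2) dx ∧ dy ∧ dw

For a 2-form omega = sum_{i<j} g_{ij} dx_i ∧ dx_j, the exterior derivative is
  d(omega) = sum_{i<j} d(g_{ij}) ∧ dx_i ∧ dx_j = sum_{i<j, k} (∂g_{ij}/∂x_k) dx_k ∧ dx_i ∧ dx_j.
Expand each term, using dx_k ∧ dx_i ∧ dx_j = sgn(permutation) dx_{(a)} ∧ dx_{(b)} ∧ dx_{(c)} with (a < b < c) sorted:
  d(-2*w*z) includes (∂/∂w)(-2*w*z) dw = (-2*z) dw, which multiplied by dy ∧ dz gives (-2*z) dy ∧ dz ∧ dw
  d(x*(3*z - 2)) includes (∂/∂x)(x*(3*z - 2)) dx = (3*z - 2) dx, which multiplied by dy ∧ dw gives (3*z - 2) dx ∧ dy ∧ dw
  d(x*(3*z - 2)) includes (∂/∂z)(x*(3*z - 2)) dz = (3*x) dz, which multiplied by dy ∧ dw gives (-3*x) dy ∧ dz ∧ dw
  d(3*y*z) includes (∂/∂y)(3*y*z) dy = (3*z) dy, which multiplied by dz ∧ dw gives (3*z) dy ∧ dz ∧ dw
Collecting like 3-forms: d(omega) = (-3*x + z) dy ∧ dz ∧ dw + (3*z - 2) dx ∧ dy ∧ dw.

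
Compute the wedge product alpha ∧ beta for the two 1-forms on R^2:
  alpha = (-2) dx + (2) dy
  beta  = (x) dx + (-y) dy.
alpha ∧ beta = (-2*x + 2*y) dx ∧ dy

Distribute the wedge, using dx_i ∧ dx_j = -dx_j ∧ dx_i and dx_i ∧ dx_i = 0. For each pair (i, j) with i < j, the coefficient of dx_i ∧ dx_j in alpha ∧ beta is (alpha_i * beta_j - alpha_j * beta_i). Collecting: alpha ∧ beta = (-2*x + 2*y) dx ∧ dy.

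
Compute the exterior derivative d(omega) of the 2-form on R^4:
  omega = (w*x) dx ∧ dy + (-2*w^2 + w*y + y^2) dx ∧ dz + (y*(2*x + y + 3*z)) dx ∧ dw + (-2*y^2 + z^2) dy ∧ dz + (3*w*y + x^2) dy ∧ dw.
d(omega) = (x - 2*y - 3*z) dx ∧ dy ∧ dw + (-w - 2*y) dx ∧ dy ∧ dz + (-4*w - 2*y) dx ∧ dz ∧ dw

For a 2-form omega = sum_{i<j} g_{ij} dx_i ∧ dx_j, the exterior derivative is
  d(omega) = sum_{i<j} d(g_{ij}) ∧ dx_i ∧ dx_j = sum_{i<j, k} (∂g_{ij}/∂x_k) dx_k ∧ dx_i ∧ dx_j.
Expand each term, using dx_k ∧ dx_i ∧ dx_j = sgn(permutation) dx_{(a)} ∧ dx_{(b)} ∧ dx_{(c)} with (a < b < c) sorted:
  d(w*x) includes (∂/∂w)(w*x) dw = (x) dw, which multiplied by dx ∧ dy gives (x) dx ∧ dy ∧ dw
  d(-2*w^2 + w*y + y^2) includes (∂/∂y)(-2*w^2 + w*y + y^2) dy = (w + 2*y) dy, which multiplied by dx ∧ dz gives (-w - 2*y) dx ∧ dy ∧ dz
  d(-2*w^2 + w*y + y^2) includes (∂/∂w)(-2*w^2 + w*y + y^2) dw = (-4*w + y) dw, which multiplied by dx ∧ dz gives (-4*w + y) dx ∧ dz ∧ dw
  d(y*(2*x + y + 3*z)) includes (∂/∂y)(y*(2*x + y + 3*z)) dy = (2*x + 2*y + 3*z) dy, which multiplied by dx ∧ dw gives (-2*x - 2*y - 3*z) dx ∧ dy ∧ dw
  d(y*(2*x + y + 3*z)) includes (∂/∂z)(y*(2*x + y + 3*z)) dz = (3*y) dz, which multiplied by dx ∧ dw gives (-3*y) dx ∧ dz ∧ dw
  d(3*w*y + x^2) includes (∂/∂x)(3*w*y + x^2) dx = (2*x) dx, which multiplied by dy ∧ dw gives (2*x) dx ∧ dy ∧ dw
Collecting like 3-forms: d(omega) = (x - 2*y - 3*z) dx ∧ dy ∧ dw + (-w - 2*y) dx ∧ dy ∧ dz + (-4*w - 2*y) dx ∧ dz ∧ dw.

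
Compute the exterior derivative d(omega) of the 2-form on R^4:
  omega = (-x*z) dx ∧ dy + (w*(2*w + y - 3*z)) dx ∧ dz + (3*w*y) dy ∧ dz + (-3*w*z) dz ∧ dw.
d(omega) = (-w - x) dx ∧ dy ∧ dz + (4*w + y - 3*z) dx ∧ dz ∧ dw + (3*y) dy ∧ dz ∧ dw

For a 2-form omega = sum_{i<j} g_{ij} dx_i ∧ dx_j, the exterior derivative is
  d(omega) = sum_{i<j} d(g_{ij}) ∧ dx_i ∧ dx_j = sum_{i<j, k} (∂g_{ij}/∂x_k) dx_k ∧ dx_i ∧ dx_j.
Expand each term, using dx_k ∧ dx_i ∧ dx_j = sgn(permutation) dx_{(a)} ∧ dx_{(b)} ∧ dx_{(c)} with (a < b < c) sorted:
  d(-x*z) includes (∂/∂z)(-x*z) dz = (-x) dz, which multiplied by dx ∧ dy gives (-x) dx ∧ dy ∧ dz
  d(w*(2*w + y - 3*z)) includes (∂/∂y)(w*(2*w + y - 3*z)) dy = (w) dy, which multiplied by dx ∧ dz gives (-w) dx ∧ dy ∧ dz
  d(w*(2*w + y - 3*z)) includes (∂/∂w)(w*(2*w + y - 3*z)) dw = (4*w + y - 3*z) dw, which multiplied by dx ∧ dz gives (4*w + y - 3*z) dx ∧ dz ∧ dw
  d(3*w*y) includes (∂/∂w)(3*w*y) dw = (3*y) dw, which multiplied by dy ∧ dz gives (3*y) dy ∧ dz ∧ dw
Collecting like 3-forms: d(omega) = (-w - x) dx ∧ dy ∧ dz + (4*w + y - 3*z) dx ∧ dz ∧ dw + (3*y) dy ∧ dz ∧ dw.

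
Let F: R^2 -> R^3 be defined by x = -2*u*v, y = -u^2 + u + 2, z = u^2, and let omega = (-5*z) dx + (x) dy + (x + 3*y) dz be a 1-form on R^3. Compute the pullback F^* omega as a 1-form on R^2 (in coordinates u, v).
F^* omega = (2*u*(-3*u^2 + 5*u*v + 3*u - v + 6)) du + (10*u^3) dv

Using F^*(f dg) = (f ∘ F) d(g ∘ F), substitute each coordinate x_i by F_i(u, v) in f_i, and replace dx_i by d F_i = (∂F_i/∂u) du + (∂F_i/∂v) dv.
  For the x component: f_1(F) = -5*u^2; d F_1 = (-2*v) du + (-2*u) dv
  For the y component: f_2(F) = -2*u*v; d F_2 = (1 - 2*u) du + (0) dv
  For the z component: f_3(F) = -3*u^2 - 2*u*v + 3*u + 6; d F_3 = (2*u) du + (0) dv
Combining and collecting du, dv coefficients:
  coeff of du: 2*u*(-3*u^2 + 5*u*v + 3*u - v + 6)
  coeff of dv: 10*u^3
F^* omega = (2*u*(-3*u^2 + 5*u*v + 3*u - v + 6)) du + (10*u^3) dv.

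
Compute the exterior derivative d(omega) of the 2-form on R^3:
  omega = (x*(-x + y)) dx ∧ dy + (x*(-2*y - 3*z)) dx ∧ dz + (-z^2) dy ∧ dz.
d(omega) = (2*x) dx ∧ dy ∧ dz

For a 2-form omega = sum_{i<j} g_{ij} dx_i ∧ dx_j, the exterior derivative is
  d(omega) = sum_{i<j} d(g_{ij}) ∧ dx_i ∧ dx_j = sum_{i<j, k} (∂g_{ij}/∂x_k) dx_k ∧ dx_i ∧ dx_j.
Expand each term, using dx_k ∧ dx_i ∧ dx_j = sgn(permutation) dx_{(a)} ∧ dx_{(b)} ∧ dx_{(c)} with (a < b < c) sorted:
  d(x*(-2*y - 3*z)) includes (∂/∂y)(x*(-2*y - 3*z)) dy = (-2*x) dy, which multiplied by dx ∧ dz gives (2*x) dx ∧ dy ∧ dz
Collecting like 3-forms: d(omega) = (2*x) dx ∧ dy ∧ dz.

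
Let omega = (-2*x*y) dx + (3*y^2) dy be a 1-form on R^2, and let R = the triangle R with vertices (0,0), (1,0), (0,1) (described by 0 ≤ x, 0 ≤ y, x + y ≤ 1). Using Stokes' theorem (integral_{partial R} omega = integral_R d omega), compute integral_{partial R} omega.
integral_(partial R) omega = 1/3

Stokes: integral_partial_R omega = integral_R d omega with d omega = (∂Q/∂x - ∂P/∂y) dx ∧ dy.
  ∂Q/∂x = 0
  ∂P/∂y = -2*x
  integrand = ∂Q/∂x - ∂P/∂y = 2*x.
Integrating over R: integral_0^1 integral_0^{1-x} (2*x) dy dx = 1/3.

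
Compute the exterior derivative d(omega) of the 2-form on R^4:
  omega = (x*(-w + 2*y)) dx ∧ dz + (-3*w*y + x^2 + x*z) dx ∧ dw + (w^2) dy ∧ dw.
d(omega) = (-2*x) dx ∧ dy ∧ dz + (-2*x) dx ∧ dz ∧ dw + (3*w) dx ∧ dy ∧ dw

For a 2-form omega = sum_{i<j} g_{ij} dx_i ∧ dx_j, the exterior derivative is
  d(omega) = sum_{i<j} d(g_{ij}) ∧ dx_i ∧ dx_j = sum_{i<j, k} (∂g_{ij}/∂x_k) dx_k ∧ dx_i ∧ dx_j.
Expand each term, using dx_k ∧ dx_i ∧ dx_j = sgn(permutation) dx_{(a)} ∧ dx_{(b)} ∧ dx_{(c)} with (a < b < c) sorted:
  d(x*(-w + 2*y)) includes (∂/∂y)(x*(-w + 2*y)) dy = (2*x) dy, which multiplied by dx ∧ dz gives (-2*x) dx ∧ dy ∧ dz
  d(x*(-w + 2*y)) includes (∂/∂w)(x*(-w + 2*y)) dw = (-x) dw, which multiplied by dx ∧ dz gives (-x) dx ∧ dz ∧ dw
  d(-3*w*y + x^2 + x*z) includes (∂/∂y)(-3*w*y + x^2 + x*z) dy = (-3*w) dy, which multiplied by dx ∧ dw gives (3*w) dx ∧ dy ∧ dw
  d(-3*w*y + x^2 + x*z) includes (∂/∂z)(-3*w*y + x^2 + x*z) dz = (x) dz, which multiplied by dx ∧ dw gives (-x) dx ∧ dz ∧ dw
Collecting like 3-forms: d(omega) = (-2*x) dx ∧ dy ∧ dz + (-2*x) dx ∧ dz ∧ dw + (3*w) dx ∧ dy ∧ dw.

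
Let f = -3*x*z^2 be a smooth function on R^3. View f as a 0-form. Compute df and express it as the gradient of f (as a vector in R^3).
df = (-3*z^2) dx + (0) dy + (-6*x*z) dz; grad f = (-3*z^2, 0, -6*x*z)

For a 0-form f, d f = (∂f/∂x) dx + (∂f/∂y) dy + (∂f/∂z) dz. The components of the vector representation are exactly the entries of grad f in Cartesian coordinates:
  ∂f/∂x = -3*z^2
  ∂f/∂y = 0
  ∂f/∂z = -6*x*z.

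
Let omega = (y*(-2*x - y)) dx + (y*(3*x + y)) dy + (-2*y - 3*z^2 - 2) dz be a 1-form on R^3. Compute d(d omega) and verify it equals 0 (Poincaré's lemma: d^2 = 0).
d(d omega) = 0

Step 1: d omega = sum_{i<j} (∂f_j/∂x_i - ∂f_i/∂x_j) dx_i ∧ dx_j:
  coeff of dx ∧ dy: 2*x + 5*y
  coeff of dx ∧ dz: 0
  coeff of dy ∧ dz: -2
Step 2: Apply d again to each 2-form coefficient. The only possible 3-form in R^3 is dx ∧ dy ∧ dz, with coefficient
  ∂(coeff of dy∧dz)/∂x - ∂(coeff of dx∧dz)/∂y + ∂(coeff of dx∧dy)/∂z
  = ∂/∂x (-2) - ∂/∂y (0) + ∂/∂z (2*x + 5*y).
Each of these terms simplifies to sums of mixed partials that cancel in pairs. The result is 0 (by equality of mixed partials for smooth functions — Schwarz / Clairaut).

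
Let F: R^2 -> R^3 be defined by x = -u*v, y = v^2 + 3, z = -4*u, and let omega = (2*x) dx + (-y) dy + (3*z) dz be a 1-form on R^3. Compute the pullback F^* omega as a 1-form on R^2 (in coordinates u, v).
F^* omega = (2*u*(v^2 + 24)) du + (2*v*(u^2 - v^2 - 3)) dv

Using F^*(f dg) = (f ∘ F) d(g ∘ F), substitute each coordinate x_i by F_i(u, v) in f_i, and replace dx_i by d F_i = (∂F_i/∂u) du + (∂F_i/∂v) dv.
  For the x component: f_1(F) = -2*u*v; d F_1 = (-v) du + (-u) dv
  For the y component: f_2(F) = -v^2 - 3; d F_2 = (0) du + (2*v) dv
  For the z component: f_3(F) = -12*u; d F_3 = (-4) du + (0) dv
Combining and collecting du, dv coefficients:
  coeff of du: 2*u*(v^2 + 24)
  coeff of dv: 2*v*(u^2 - v^2 - 3)
F^* omega = (2*u*(v^2 + 24)) du + (2*v*(u^2 - v^2 - 3)) dv.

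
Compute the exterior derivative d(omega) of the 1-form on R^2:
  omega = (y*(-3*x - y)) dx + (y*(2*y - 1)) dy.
d(omega) = (3*x + 2*y) dx ∧ dy

For a 1-form omega = sum_i f_i dx_i, the exterior derivative is
  d(omega) = sum_{i < j} (∂f_j/∂x_i - ∂f_i/∂x_j) dx_i ∧ dx_j.
  coefficient of dx ∧ dy: ∂f_2/∂x - ∂f_1/∂y = ∂(y*(2*y - 1))/∂x - ∂(y*(-3*x - y))/∂y = 3*x + 2*y
Assembling: d(omega) = (3*x + 2*y) dx ∧ dy.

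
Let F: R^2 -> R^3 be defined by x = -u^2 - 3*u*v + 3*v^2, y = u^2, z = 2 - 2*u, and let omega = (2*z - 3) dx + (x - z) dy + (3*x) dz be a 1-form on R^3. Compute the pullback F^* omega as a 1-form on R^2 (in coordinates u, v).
F^* omega = (-2*u^3 - 6*u^2*v + 18*u^2 + 6*u*v^2 + 30*u*v - 6*u - 18*v^2 - 3*v) du + (12*u^2 - 24*u*v - 3*u + 6*v) dv

Using F^*(f dg) = (f ∘ F) d(g ∘ F), substitute each coordinate x_i by F_i(u, v) in f_i, and replace dx_i by d F_i = (∂F_i/∂u) du + (∂F_i/∂v) dv.
  For the x component: f_1(F) = 1 - 4*u; d F_1 = (-2*u - 3*v) du + (-3*u + 6*v) dv
  For the y component: f_2(F) = -u^2 - 3*u*v + 2*u + 3*v^2 - 2; d F_2 = (2*u) du + (0) dv
  For the z component: f_3(F) = -3*u^2 - 9*u*v + 9*v^2; d F_3 = (-2) du + (0) dv
Combining and collecting du, dv coefficients:
  coeff of du: -2*u^3 - 6*u^2*v + 18*u^2 + 6*u*v^2 + 30*u*v - 6*u - 18*v^2 - 3*v
  coeff of dv: 12*u^2 - 24*u*v - 3*u + 6*v
F^* omega = (-2*u^3 - 6*u^2*v + 18*u^2 + 6*u*v^2 + 30*u*v - 6*u - 18*v^2 - 3*v) du + (12*u^2 - 24*u*v - 3*u + 6*v) dv.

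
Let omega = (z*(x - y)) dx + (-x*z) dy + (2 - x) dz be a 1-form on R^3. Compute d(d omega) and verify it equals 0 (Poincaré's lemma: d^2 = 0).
d(d omega) = 0

Step 1: d omega = sum_{i<j} (∂f_j/∂x_i - ∂f_i/∂x_j) dx_i ∧ dx_j:
  coeff of dx ∧ dy: 0
  coeff of dx ∧ dz: -x + y - 1
  coeff of dy ∧ dz: x
Step 2: Apply d again to each 2-form coefficient. The only possible 3-form in R^3 is dx ∧ dy ∧ dz, with coefficient
  ∂(coeff of dy∧dz)/∂x - ∂(coeff of dx∧dz)/∂y + ∂(coeff of dx∧dy)/∂z
  = ∂/∂x (x) - ∂/∂y (-x + y - 1) + ∂/∂z (0).
Each of these terms simplifies to sums of mixed partials that cancel in pairs. The result is 0 (by equality of mixed partials for smooth functions — Schwarz / Clairaut).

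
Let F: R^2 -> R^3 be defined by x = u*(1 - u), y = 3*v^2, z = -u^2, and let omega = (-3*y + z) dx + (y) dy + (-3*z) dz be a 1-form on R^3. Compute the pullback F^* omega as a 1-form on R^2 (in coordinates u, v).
F^* omega = (-4*u^3 - u^2 + 18*u*v^2 - 9*v^2) du + (18*v^3) dv

Using F^*(f dg) = (f ∘ F) d(g ∘ F), substitute each coordinate x_i by F_i(u, v) in f_i, and replace dx_i by d F_i = (∂F_i/∂u) du + (∂F_i/∂v) dv.
  For the x component: f_1(F) = -u^2 - 9*v^2; d F_1 = (1 - 2*u) du + (0) dv
  For the y component: f_2(F) = 3*v^2; d F_2 = (0) du + (6*v) dv
  For the z component: f_3(F) = 3*u^2; d F_3 = (-2*u) du + (0) dv
Combining and collecting du, dv coefficients:
  coeff of du: -4*u^3 - u^2 + 18*u*v^2 - 9*v^2
  coeff of dv: 18*v^3
F^* omega = (-4*u^3 - u^2 + 18*u*v^2 - 9*v^2) du + (18*v^3) dv.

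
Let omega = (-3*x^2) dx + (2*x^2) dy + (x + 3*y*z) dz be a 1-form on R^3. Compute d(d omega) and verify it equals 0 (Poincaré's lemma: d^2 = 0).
d(d omega) = 0

Step 1: d omega = sum_{i<j} (∂f_j/∂x_i - ∂f_i/∂x_j) dx_i ∧ dx_j:
  coeff of dx ∧ dy: 4*x
  coeff of dx ∧ dz: 1
  coeff of dy ∧ dz: 3*z
Step 2: Apply d again to each 2-form coefficient. The only possible 3-form in R^3 is dx ∧ dy ∧ dz, with coefficient
  ∂(coeff of dy∧dz)/∂x - ∂(coeff of dx∧dz)/∂y + ∂(coeff of dx∧dy)/∂z
  = ∂/∂x (3*z) - ∂/∂y (1) + ∂/∂z (4*x).
Each of these terms simplifies to sums of mixed partials that cancel in pairs. The result is 0 (by equality of mixed partials for smooth functions — Schwarz / Clairaut).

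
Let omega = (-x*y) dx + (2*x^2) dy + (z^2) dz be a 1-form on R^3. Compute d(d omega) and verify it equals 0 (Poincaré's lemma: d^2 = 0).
d(d omega) = 0

Step 1: d omega = sum_{i<j} (∂f_j/∂x_i - ∂f_i/∂x_j) dx_i ∧ dx_j:
  coeff of dx ∧ dy: 5*x
  coeff of dx ∧ dz: 0
  coeff of dy ∧ dz: 0
Step 2: Apply d again to each 2-form coefficient. The only possible 3-form in R^3 is dx ∧ dy ∧ dz, with coefficient
  ∂(coeff of dy∧dz)/∂x - ∂(coeff of dx∧dz)/∂y + ∂(coeff of dx∧dy)/∂z
  = ∂/∂x (0) - ∂/∂y (0) + ∂/∂z (5*x).
Each of these terms simplifies to sums of mixed partials that cancel in pairs. The result is 0 (by equality of mixed partials for smooth functions — Schwarz / Clairaut).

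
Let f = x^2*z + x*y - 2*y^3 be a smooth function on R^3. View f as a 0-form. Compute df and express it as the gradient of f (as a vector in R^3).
df = (2*x*z + y) dx + (x - 6*y^2) dy + (x^2) dz; grad f = (2*x*z + y, x - 6*y^2, x^2)

For a 0-form f, d f = (∂f/∂x) dx + (∂f/∂y) dy + (∂f/∂z) dz. The components of the vector representation are exactly the entries of grad f in Cartesian coordinates:
  ∂f/∂x = 2*x*z + y
  ∂f/∂y = x - 6*y^2
  ∂f/∂z = x^2.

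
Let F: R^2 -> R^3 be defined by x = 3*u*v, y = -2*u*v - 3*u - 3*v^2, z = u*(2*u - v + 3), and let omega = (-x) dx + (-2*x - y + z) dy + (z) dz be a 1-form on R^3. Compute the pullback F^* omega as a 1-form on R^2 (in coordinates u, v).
F^* omega = (8*u^3 - 10*u^2*v + 12*u^2 + 2*u*v^2 - 3*u*v - 9*u - 6*v^3 - 9*v^2) du + (-6*u^3 - 10*u^2*v - 15*u^2 + 24*u*v^2 - 36*u*v - 18*v^3) dv

Using F^*(f dg) = (f ∘ F) d(g ∘ F), substitute each coordinate x_i by F_i(u, v) in f_i, and replace dx_i by d F_i = (∂F_i/∂u) du + (∂F_i/∂v) dv.
  For the x component: f_1(F) = -3*u*v; d F_1 = (3*v) du + (3*u) dv
  For the y component: f_2(F) = 2*u^2 - 5*u*v + 6*u + 3*v^2; d F_2 = (-2*v - 3) du + (-2*u - 6*v) dv
  For the z component: f_3(F) = u*(2*u - v + 3); d F_3 = (4*u - v + 3) du + (-u) dv
Combining and collecting du, dv coefficients:
  coeff of du: 8*u^3 - 10*u^2*v + 12*u^2 + 2*u*v^2 - 3*u*v - 9*u - 6*v^3 - 9*v^2
  coeff of dv: -6*u^3 - 10*u^2*v - 15*u^2 + 24*u*v^2 - 36*u*v - 18*v^3
F^* omega = (8*u^3 - 10*u^2*v + 12*u^2 + 2*u*v^2 - 3*u*v - 9*u - 6*v^3 - 9*v^2) du + (-6*u^3 - 10*u^2*v - 15*u^2 + 24*u*v^2 - 36*u*v - 18*v^3) dv.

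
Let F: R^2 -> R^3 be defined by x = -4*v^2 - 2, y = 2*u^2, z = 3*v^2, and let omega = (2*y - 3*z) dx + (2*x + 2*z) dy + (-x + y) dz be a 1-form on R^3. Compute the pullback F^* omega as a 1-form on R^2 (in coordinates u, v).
F^* omega = (8*u*(-v^2 - 2)) du + (4*v*(-5*u^2 + 24*v^2 + 3)) dv

Using F^*(f dg) = (f ∘ F) d(g ∘ F), substitute each coordinate x_i by F_i(u, v) in f_i, and replace dx_i by d F_i = (∂F_i/∂u) du + (∂F_i/∂v) dv.
  For the x component: f_1(F) = 4*u^2 - 9*v^2; d F_1 = (0) du + (-8*v) dv
  For the y component: f_2(F) = -2*v^2 - 4; d F_2 = (4*u) du + (0) dv
  For the z component: f_3(F) = 2*u^2 + 4*v^2 + 2; d F_3 = (0) du + (6*v) dv
Combining and collecting du, dv coefficients:
  coeff of du: 8*u*(-v^2 - 2)
  coeff of dv: 4*v*(-5*u^2 + 24*v^2 + 3)
F^* omega = (8*u*(-v^2 - 2)) du + (4*v*(-5*u^2 + 24*v^2 + 3)) dv.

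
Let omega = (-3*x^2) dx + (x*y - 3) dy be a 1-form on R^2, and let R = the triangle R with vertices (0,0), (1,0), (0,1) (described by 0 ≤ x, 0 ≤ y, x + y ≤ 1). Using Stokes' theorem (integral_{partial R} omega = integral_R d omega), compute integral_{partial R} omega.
integral_(partial R) omega = 1/6

Stokes: integral_partial_R omega = integral_R d omega with d omega = (∂Q/∂x - ∂P/∂y) dx ∧ dy.
  ∂Q/∂x = y
  ∂P/∂y = 0
  integrand = ∂Q/∂x - ∂P/∂y = y.
Integrating over R: integral_0^1 integral_0^{1-x} (y) dy dx = 1/6.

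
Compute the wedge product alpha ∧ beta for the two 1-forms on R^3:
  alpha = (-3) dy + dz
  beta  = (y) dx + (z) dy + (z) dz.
alpha ∧ beta = (3*y) dx ∧ dy + (-4*z) dy ∧ dz + (-y) dx ∧ dz

Distribute the wedge, using dx_i ∧ dx_j = -dx_j ∧ dx_i and dx_i ∧ dx_i = 0. For each pair (i, j) with i < j, the coefficient of dx_i ∧ dx_j in alpha ∧ beta is (alpha_i * beta_j - alpha_j * beta_i). Collecting: alpha ∧ beta = (3*y) dx ∧ dy + (-4*z) dy ∧ dz + (-y) dx ∧ dz.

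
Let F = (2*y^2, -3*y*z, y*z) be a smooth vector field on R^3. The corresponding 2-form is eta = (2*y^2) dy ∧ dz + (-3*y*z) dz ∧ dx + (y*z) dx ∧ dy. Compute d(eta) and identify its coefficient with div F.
d(eta) = (y - 3*z) dx ∧ dy ∧ dz; div F = y - 3*z

For a 2-form in R^3 of the form above, applying d gives a 3-form with coefficient ∂P/∂x + ∂Q/∂y + ∂R/∂z:
  ∂P/∂x = 0
  ∂Q/∂y = -3*z
  ∂R/∂z = y
Sum = y - 3*z, which is exactly div F.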